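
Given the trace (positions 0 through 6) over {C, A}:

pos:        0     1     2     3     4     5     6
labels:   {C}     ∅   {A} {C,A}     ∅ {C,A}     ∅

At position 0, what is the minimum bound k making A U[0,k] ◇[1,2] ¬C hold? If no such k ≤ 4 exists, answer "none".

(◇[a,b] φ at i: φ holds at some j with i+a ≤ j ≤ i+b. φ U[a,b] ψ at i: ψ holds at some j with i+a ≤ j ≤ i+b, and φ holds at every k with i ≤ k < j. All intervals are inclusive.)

Need earliest j ≥ 0 with ◇[1,2] ¬C, and A at every k in [0,j-1].
  j=0: rhs holds (empty prefix). k = 0.

0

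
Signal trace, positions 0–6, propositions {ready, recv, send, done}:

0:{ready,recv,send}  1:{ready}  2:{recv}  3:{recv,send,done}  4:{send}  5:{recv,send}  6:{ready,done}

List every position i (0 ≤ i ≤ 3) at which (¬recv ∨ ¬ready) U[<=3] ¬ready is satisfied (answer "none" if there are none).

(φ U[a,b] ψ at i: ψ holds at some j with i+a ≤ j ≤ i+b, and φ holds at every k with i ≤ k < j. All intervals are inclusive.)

Evaluate at each i in [0,3]:
  i=0: ✗ (lhs fails at k=0 before rhs at j=2)
  i=1: ✓ (rhs at j=2; lhs holds on [1,1])
  i=2: ✓ (rhs at j=2)
  i=3: ✓ (rhs at j=3)

1, 2, 3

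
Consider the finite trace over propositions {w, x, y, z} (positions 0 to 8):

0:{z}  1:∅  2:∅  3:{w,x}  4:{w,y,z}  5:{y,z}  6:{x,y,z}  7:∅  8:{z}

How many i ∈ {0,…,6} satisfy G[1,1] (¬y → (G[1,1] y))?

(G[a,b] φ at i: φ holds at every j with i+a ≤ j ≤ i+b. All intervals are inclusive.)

4

Evaluate at each i in [0,6]:
  i=0: ✗ (fails at j=1)
  i=1: ✗ (fails at j=2)
  i=2: ✓ (all of [3,3])
  i=3: ✓ (all of [4,4])
  i=4: ✓ (all of [5,5])
  i=5: ✓ (all of [6,6])
  i=6: ✗ (fails at j=7)
Positions where it holds: {2, 3, 4, 5} → 4.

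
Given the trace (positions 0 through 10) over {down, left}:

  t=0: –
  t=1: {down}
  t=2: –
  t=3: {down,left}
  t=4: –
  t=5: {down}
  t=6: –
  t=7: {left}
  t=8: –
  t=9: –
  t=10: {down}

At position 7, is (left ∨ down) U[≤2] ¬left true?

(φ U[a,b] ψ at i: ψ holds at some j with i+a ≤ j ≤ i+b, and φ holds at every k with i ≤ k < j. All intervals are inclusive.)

True

Need some j in [7,9] with ¬left, and (left ∨ down) at every k in [7,j-1].
  j=7: ¬left false.
  j=8: ¬left holds; (left ∨ down) holds at every k in [7,7] → satisfied.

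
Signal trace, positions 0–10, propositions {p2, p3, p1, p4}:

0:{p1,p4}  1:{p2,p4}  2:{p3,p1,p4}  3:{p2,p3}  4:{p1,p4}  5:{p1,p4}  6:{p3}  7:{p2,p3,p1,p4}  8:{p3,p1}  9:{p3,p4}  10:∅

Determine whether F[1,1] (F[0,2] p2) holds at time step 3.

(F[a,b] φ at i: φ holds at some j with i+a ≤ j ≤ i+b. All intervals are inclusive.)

No

Check F[0,2] p2 at each j in [4,4]:
  j=4: fails (none in [4,6])
No position in the window satisfies it → formula fails.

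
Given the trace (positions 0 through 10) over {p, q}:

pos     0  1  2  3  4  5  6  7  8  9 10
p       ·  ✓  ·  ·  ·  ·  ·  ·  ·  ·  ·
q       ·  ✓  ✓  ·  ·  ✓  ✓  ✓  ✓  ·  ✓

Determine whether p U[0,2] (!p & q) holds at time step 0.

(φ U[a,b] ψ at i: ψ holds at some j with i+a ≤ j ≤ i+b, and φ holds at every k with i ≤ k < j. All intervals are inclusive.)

Does not hold

Need some j in [0,2] with (!p & q), and p at every k in [0,j-1].
  j=0: (!p & q) false.
  j=1: (!p & q) false.
  j=2: (!p & q) holds, but p fails at k=0 → not this j.
No j in the window works → until fails.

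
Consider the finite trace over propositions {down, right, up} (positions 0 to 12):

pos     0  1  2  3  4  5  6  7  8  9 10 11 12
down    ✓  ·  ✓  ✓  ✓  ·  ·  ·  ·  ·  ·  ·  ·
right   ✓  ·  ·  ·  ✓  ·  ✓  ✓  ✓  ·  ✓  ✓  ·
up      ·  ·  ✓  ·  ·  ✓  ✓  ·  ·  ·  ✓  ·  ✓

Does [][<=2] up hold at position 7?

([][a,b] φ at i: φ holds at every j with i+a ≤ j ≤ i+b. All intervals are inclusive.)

Check up at every j in [7,9]:
  j=7: false
  j=8: false
  j=9: false
Fails at j=7 → formula fails.

No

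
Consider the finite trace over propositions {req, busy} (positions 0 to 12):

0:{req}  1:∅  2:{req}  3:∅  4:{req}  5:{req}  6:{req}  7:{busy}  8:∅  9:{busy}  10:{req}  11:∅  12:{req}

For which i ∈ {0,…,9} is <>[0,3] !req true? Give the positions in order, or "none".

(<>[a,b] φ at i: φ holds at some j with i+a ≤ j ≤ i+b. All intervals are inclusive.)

0, 1, 2, 3, 4, 5, 6, 7, 8, 9

Evaluate at each i in [0,9]:
  i=0: ✓ (witness j=1)
  i=1: ✓ (witness j=1)
  i=2: ✓ (witness j=3)
  i=3: ✓ (witness j=3)
  i=4: ✓ (witness j=7)
  i=5: ✓ (witness j=7)
  i=6: ✓ (witness j=7)
  i=7: ✓ (witness j=7)
  i=8: ✓ (witness j=8)
  i=9: ✓ (witness j=9)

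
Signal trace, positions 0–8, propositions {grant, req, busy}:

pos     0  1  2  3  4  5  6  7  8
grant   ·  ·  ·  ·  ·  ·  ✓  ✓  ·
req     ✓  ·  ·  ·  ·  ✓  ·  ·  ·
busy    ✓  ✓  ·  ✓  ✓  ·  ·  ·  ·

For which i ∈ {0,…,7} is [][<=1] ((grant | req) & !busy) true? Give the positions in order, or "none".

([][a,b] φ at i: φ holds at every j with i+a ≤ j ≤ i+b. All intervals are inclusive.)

Evaluate at each i in [0,7]:
  i=0: ✗ (fails at j=0)
  i=1: ✗ (fails at j=1)
  i=2: ✗ (fails at j=2)
  i=3: ✗ (fails at j=3)
  i=4: ✗ (fails at j=4)
  i=5: ✓ (all of [5,6])
  i=6: ✓ (all of [6,7])
  i=7: ✗ (fails at j=8)

5, 6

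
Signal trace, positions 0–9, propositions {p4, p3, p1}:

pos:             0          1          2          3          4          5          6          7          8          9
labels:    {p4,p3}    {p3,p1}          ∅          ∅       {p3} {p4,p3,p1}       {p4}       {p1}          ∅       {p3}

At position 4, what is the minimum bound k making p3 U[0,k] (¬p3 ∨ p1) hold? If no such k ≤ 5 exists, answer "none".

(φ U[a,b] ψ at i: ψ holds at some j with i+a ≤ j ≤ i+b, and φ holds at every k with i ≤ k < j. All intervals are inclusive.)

Need earliest j ≥ 4 with (¬p3 ∨ p1), and p3 at every k in [4,j-1].
  j=4: rhs fails.
  j=5: rhs holds; lhs holds on [4,4]. k = 1.

1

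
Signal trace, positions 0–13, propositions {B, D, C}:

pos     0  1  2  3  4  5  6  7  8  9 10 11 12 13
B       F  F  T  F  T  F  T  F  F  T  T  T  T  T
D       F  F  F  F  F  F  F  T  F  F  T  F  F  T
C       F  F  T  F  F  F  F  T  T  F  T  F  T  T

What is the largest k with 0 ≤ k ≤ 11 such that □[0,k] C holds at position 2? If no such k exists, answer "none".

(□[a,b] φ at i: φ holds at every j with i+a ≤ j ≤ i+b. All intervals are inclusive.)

C must hold from j=2 onward; find where it first fails.
  j=2: holds
  j=3: fails
Holds on [2,2], so largest k = 0.

0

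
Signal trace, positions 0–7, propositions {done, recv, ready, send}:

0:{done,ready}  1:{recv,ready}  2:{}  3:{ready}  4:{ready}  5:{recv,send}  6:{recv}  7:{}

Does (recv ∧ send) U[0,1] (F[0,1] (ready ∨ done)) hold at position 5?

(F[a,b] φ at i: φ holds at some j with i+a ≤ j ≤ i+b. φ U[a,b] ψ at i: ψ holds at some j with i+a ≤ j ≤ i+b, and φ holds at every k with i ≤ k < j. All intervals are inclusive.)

Does not hold

Need some j in [5,6] with F[0,1] (ready ∨ done), and (recv ∧ send) at every k in [5,j-1].
  j=5: F[0,1] (ready ∨ done) — fails (none in [5,6]).
  j=6: F[0,1] (ready ∨ done) — fails (none in [6,7]).
No j in the window works → until fails.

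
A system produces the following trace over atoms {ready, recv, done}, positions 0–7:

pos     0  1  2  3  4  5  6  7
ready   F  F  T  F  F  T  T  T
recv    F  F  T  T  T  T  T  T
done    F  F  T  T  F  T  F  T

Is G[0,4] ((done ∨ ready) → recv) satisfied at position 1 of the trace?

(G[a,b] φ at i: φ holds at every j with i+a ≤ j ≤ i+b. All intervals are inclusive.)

Yes

Check ((done ∨ ready) → recv) at every j in [1,5]:
  j=1: antecedent false → ✓
  j=2: antecedent true; consequent true → ✓
  j=3: antecedent true; consequent true → ✓
  j=4: antecedent false → ✓
  j=5: antecedent true; consequent true → ✓
All positions satisfy it → formula holds.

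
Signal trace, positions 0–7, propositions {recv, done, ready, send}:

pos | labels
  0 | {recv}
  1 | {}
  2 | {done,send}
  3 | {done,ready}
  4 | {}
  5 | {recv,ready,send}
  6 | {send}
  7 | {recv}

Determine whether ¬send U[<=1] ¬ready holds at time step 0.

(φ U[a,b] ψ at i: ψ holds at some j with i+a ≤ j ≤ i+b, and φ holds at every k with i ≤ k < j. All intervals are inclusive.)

Need some j in [0,1] with ¬ready, and ¬send at every k in [0,j-1].
  j=0: ¬ready holds; no prefix to check → satisfied.

True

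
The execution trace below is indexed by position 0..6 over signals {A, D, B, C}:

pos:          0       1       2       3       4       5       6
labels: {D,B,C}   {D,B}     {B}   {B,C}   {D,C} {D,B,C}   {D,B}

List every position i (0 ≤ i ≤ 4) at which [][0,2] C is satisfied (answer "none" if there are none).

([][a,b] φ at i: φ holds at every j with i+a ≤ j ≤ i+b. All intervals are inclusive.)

3

Evaluate at each i in [0,4]:
  i=0: ✗ (fails at j=1)
  i=1: ✗ (fails at j=1)
  i=2: ✗ (fails at j=2)
  i=3: ✓ (all of [3,5])
  i=4: ✗ (fails at j=6)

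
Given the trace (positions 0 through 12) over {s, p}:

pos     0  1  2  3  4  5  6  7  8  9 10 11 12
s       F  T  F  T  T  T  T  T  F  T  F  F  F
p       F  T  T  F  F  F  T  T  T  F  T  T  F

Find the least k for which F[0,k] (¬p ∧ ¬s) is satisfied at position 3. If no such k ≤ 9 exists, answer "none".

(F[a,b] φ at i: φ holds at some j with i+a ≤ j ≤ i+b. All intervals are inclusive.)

Scan j = 3,4,… for (¬p ∧ ¬s):
  j=3: fails
  j=4: fails
  j=5: fails
  j=6: fails
  j=7: fails
  j=8: fails
  j=9: fails
  j=10: fails
  j=11: fails
  j=12: holds
First hit at j=12, so smallest k = 12-3 = 9.

9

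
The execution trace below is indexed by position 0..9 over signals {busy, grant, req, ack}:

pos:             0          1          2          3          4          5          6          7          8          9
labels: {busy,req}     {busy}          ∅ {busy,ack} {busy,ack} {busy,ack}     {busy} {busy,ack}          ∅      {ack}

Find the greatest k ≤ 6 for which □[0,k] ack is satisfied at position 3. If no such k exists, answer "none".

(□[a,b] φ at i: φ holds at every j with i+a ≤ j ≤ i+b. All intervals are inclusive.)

2

ack must hold from j=3 onward; find where it first fails.
  j=3: holds
  j=4: holds
  j=5: holds
  j=6: fails
Holds on [3,5], so largest k = 2.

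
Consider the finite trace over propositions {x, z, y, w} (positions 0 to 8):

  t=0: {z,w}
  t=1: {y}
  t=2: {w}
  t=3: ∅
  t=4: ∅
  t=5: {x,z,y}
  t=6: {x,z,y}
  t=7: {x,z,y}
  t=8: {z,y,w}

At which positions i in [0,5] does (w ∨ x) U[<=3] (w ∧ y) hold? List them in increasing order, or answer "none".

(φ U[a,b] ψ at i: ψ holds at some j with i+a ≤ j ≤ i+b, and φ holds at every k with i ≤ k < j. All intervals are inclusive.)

5

Evaluate at each i in [0,5]:
  i=0: ✗ (no rhs in [0,3])
  i=1: ✗ (no rhs in [1,4])
  i=2: ✗ (no rhs in [2,5])
  i=3: ✗ (no rhs in [3,6])
  i=4: ✗ (no rhs in [4,7])
  i=5: ✓ (rhs at j=8; lhs holds on [5,7])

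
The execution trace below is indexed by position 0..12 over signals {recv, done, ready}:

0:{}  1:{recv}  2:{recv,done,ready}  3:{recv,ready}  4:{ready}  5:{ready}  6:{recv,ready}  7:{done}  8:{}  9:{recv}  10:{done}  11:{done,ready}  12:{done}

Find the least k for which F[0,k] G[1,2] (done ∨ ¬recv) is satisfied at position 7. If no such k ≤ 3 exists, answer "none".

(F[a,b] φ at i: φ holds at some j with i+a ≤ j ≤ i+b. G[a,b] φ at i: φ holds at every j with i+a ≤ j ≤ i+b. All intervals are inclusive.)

2

Scan j = 7,8,… for G[1,2] (done ∨ ¬recv):
  j=7: fails
  j=8: fails
  j=9: holds
First hit at j=9, so smallest k = 9-7 = 2.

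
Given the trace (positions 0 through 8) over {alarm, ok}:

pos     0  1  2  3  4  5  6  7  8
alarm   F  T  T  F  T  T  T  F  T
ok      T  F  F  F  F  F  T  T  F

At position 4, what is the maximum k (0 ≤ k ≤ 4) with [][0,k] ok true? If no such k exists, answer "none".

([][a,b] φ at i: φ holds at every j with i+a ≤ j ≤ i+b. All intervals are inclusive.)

none

ok must hold from j=4 onward; find where it first fails.
  j=4: fails → no k works.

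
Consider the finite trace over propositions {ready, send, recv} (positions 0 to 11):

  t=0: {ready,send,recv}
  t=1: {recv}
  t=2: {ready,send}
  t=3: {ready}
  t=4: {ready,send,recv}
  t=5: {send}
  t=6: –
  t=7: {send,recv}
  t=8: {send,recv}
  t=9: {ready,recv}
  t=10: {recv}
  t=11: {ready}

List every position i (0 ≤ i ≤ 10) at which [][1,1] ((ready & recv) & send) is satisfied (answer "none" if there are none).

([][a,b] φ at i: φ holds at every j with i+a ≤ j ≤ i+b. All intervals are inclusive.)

Evaluate at each i in [0,10]:
  i=0: ✗ (fails at j=1)
  i=1: ✗ (fails at j=2)
  i=2: ✗ (fails at j=3)
  i=3: ✓ (all of [4,4])
  i=4: ✗ (fails at j=5)
  i=5: ✗ (fails at j=6)
  i=6: ✗ (fails at j=7)
  i=7: ✗ (fails at j=8)
  i=8: ✗ (fails at j=9)
  i=9: ✗ (fails at j=10)
  i=10: ✗ (fails at j=11)

3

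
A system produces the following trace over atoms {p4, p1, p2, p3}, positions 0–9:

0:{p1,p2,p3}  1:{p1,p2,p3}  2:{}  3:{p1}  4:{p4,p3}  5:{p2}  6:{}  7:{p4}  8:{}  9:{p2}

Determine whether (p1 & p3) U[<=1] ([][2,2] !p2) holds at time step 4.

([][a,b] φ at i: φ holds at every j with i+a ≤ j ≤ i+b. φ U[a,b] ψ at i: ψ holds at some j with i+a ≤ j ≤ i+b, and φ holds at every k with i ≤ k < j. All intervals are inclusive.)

Need some j in [4,5] with [][2,2] !p2, and (p1 & p3) at every k in [4,j-1].
  j=4: [][2,2] !p2 holds; no prefix to check → satisfied.

Holds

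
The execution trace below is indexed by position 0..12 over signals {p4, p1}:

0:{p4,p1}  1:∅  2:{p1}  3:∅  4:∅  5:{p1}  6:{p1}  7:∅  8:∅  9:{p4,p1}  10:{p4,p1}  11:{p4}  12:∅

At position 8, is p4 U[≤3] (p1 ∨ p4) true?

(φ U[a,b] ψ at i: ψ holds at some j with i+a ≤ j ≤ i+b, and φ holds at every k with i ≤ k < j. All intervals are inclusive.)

Need some j in [8,11] with (p1 ∨ p4), and p4 at every k in [8,j-1].
  j=8: (p1 ∨ p4) false.
  j=9: (p1 ∨ p4) holds, but p4 fails at k=8 → not this j.
  j=10: (p1 ∨ p4) holds, but p4 fails at k=8 → not this j.
  j=11: (p1 ∨ p4) holds, but p4 fails at k=8 → not this j.
No j in the window works → until fails.

Does not hold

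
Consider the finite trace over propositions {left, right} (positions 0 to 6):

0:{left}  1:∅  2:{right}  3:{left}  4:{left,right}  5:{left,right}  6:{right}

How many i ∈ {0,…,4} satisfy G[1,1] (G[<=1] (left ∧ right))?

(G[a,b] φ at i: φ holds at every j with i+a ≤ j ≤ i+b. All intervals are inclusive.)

1

Evaluate at each i in [0,4]:
  i=0: ✗ (fails at j=1)
  i=1: ✗ (fails at j=2)
  i=2: ✗ (fails at j=3)
  i=3: ✓ (all of [4,4])
  i=4: ✗ (fails at j=5)
Positions where it holds: {3} → 1.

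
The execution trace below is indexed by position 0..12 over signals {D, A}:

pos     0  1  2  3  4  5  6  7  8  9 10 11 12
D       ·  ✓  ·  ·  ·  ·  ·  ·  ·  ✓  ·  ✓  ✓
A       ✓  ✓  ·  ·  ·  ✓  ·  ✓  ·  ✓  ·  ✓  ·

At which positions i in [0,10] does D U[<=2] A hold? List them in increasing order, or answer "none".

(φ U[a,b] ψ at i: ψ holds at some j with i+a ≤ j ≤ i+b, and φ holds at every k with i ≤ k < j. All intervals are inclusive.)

Evaluate at each i in [0,10]:
  i=0: ✓ (rhs at j=0)
  i=1: ✓ (rhs at j=1)
  i=2: ✗ (no rhs in [2,4])
  i=3: ✗ (lhs fails at k=3 before rhs at j=5)
  i=4: ✗ (lhs fails at k=4 before rhs at j=5)
  i=5: ✓ (rhs at j=5)
  i=6: ✗ (lhs fails at k=6 before rhs at j=7)
  i=7: ✓ (rhs at j=7)
  i=8: ✗ (lhs fails at k=8 before rhs at j=9)
  i=9: ✓ (rhs at j=9)
  i=10: ✗ (lhs fails at k=10 before rhs at j=11)

0, 1, 5, 7, 9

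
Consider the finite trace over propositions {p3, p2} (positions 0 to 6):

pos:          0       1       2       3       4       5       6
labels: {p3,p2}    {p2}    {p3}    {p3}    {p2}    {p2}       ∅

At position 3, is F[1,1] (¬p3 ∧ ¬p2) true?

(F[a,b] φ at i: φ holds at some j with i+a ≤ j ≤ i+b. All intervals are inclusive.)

Does not hold

Check (¬p3 ∧ ¬p2) at each j in [4,4]:
  j=4: false
No position in the window satisfies it → formula fails.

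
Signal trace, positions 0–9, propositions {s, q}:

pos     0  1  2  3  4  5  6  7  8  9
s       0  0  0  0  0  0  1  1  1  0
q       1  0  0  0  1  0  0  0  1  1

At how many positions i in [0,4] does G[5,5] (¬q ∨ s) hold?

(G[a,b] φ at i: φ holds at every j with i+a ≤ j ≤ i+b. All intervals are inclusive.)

Evaluate at each i in [0,4]:
  i=0: ✓ (all of [5,5])
  i=1: ✓ (all of [6,6])
  i=2: ✓ (all of [7,7])
  i=3: ✓ (all of [8,8])
  i=4: ✗ (fails at j=9)
Positions where it holds: {0, 1, 2, 3} → 4.

4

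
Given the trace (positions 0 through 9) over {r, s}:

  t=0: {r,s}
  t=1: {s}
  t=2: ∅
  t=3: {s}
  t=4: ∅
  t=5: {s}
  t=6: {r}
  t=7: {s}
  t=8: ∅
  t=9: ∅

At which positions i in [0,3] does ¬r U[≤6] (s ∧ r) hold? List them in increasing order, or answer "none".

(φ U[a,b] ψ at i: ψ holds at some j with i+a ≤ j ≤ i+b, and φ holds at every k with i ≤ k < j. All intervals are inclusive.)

Evaluate at each i in [0,3]:
  i=0: ✓ (rhs at j=0)
  i=1: ✗ (no rhs in [1,7])
  i=2: ✗ (no rhs in [2,8])
  i=3: ✗ (no rhs in [3,9])

0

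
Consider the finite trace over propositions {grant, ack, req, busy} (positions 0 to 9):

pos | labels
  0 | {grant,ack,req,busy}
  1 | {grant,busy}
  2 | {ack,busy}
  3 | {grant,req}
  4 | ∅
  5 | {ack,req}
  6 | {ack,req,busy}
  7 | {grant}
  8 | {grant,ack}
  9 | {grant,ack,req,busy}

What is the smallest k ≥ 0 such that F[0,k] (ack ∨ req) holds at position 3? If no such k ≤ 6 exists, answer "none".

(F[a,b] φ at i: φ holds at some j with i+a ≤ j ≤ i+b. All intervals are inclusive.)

0

Scan j = 3,4,… for (ack ∨ req):
  j=3: holds
First hit at j=3, so smallest k = 3-3 = 0.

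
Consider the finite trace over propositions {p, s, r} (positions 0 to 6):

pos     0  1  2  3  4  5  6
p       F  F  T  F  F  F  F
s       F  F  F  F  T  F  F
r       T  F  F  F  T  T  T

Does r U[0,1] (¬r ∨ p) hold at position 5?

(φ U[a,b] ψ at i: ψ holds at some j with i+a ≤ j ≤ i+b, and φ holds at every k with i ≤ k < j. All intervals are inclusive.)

False

Need some j in [5,6] with (¬r ∨ p), and r at every k in [5,j-1].
  j=5: (¬r ∨ p) false.
  j=6: (¬r ∨ p) false.
No j in the window works → until fails.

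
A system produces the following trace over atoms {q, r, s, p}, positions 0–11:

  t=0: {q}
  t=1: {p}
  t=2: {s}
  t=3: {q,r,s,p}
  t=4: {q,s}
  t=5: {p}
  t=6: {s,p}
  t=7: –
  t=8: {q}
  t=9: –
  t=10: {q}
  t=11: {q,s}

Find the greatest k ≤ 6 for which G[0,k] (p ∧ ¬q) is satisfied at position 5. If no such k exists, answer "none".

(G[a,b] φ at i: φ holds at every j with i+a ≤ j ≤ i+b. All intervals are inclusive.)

1

(p ∧ ¬q) must hold from j=5 onward; find where it first fails.
  j=5: holds
  j=6: holds
  j=7: fails
Holds on [5,6], so largest k = 1.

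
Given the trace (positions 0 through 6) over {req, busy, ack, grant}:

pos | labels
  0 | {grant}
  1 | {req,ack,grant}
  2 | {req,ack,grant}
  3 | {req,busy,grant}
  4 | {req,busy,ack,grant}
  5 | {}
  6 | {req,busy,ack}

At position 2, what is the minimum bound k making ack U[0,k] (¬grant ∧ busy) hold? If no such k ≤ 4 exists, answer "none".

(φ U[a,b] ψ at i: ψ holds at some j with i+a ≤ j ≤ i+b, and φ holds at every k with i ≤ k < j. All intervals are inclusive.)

Need earliest j ≥ 2 with (¬grant ∧ busy), and ack at every k in [2,j-1].
  j=2: rhs fails.
  j=3: rhs fails.
  j=4: rhs fails.
  j=5: rhs fails.
  j=6: rhs holds but lhs fails at k=3.
No witness within the range → none.

none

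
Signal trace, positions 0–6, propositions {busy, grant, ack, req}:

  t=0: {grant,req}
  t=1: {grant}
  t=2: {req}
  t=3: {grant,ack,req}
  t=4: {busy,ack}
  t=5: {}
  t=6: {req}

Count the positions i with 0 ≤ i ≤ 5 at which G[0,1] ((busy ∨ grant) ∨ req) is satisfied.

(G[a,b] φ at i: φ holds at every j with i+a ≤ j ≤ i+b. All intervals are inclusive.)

4

Evaluate at each i in [0,5]:
  i=0: ✓ (all of [0,1])
  i=1: ✓ (all of [1,2])
  i=2: ✓ (all of [2,3])
  i=3: ✓ (all of [3,4])
  i=4: ✗ (fails at j=5)
  i=5: ✗ (fails at j=5)
Positions where it holds: {0, 1, 2, 3} → 4.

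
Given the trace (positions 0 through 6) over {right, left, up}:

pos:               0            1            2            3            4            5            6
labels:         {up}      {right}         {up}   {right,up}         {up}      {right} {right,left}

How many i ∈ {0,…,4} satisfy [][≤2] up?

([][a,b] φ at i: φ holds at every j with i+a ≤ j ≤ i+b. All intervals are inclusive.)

Evaluate at each i in [0,4]:
  i=0: ✗ (fails at j=1)
  i=1: ✗ (fails at j=1)
  i=2: ✓ (all of [2,4])
  i=3: ✗ (fails at j=5)
  i=4: ✗ (fails at j=5)
Positions where it holds: {2} → 1.

1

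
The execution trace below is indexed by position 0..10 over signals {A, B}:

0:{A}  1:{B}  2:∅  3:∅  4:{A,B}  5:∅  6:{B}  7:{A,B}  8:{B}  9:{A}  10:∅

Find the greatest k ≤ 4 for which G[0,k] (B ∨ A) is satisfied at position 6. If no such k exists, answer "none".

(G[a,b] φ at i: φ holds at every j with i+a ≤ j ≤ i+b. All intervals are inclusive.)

(B ∨ A) must hold from j=6 onward; find where it first fails.
  j=6: holds
  j=7: holds
  j=8: holds
  j=9: holds
  j=10: fails
Holds on [6,9], so largest k = 3.

3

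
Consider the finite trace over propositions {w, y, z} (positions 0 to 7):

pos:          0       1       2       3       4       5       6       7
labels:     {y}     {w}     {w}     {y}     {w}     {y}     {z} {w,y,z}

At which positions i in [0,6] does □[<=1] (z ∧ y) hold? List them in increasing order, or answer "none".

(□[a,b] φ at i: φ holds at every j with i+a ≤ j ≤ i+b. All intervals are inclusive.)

none

Evaluate at each i in [0,6]:
  i=0: ✗ (fails at j=0)
  i=1: ✗ (fails at j=1)
  i=2: ✗ (fails at j=2)
  i=3: ✗ (fails at j=3)
  i=4: ✗ (fails at j=4)
  i=5: ✗ (fails at j=5)
  i=6: ✗ (fails at j=6)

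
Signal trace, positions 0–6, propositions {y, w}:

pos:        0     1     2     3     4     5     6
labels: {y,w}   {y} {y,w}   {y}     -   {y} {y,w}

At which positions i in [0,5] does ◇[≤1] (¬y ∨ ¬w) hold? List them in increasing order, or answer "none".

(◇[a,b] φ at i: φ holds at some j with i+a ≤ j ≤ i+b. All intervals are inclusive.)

Evaluate at each i in [0,5]:
  i=0: ✓ (witness j=1)
  i=1: ✓ (witness j=1)
  i=2: ✓ (witness j=3)
  i=3: ✓ (witness j=3)
  i=4: ✓ (witness j=4)
  i=5: ✓ (witness j=5)

0, 1, 2, 3, 4, 5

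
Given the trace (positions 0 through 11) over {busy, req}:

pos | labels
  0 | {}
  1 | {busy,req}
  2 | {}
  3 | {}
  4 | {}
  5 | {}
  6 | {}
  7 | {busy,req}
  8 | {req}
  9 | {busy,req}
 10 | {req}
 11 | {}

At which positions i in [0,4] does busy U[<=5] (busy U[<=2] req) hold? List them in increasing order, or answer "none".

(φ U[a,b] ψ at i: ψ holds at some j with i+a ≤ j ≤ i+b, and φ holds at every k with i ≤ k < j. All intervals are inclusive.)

Evaluate at each i in [0,4]:
  i=0: ✗ (lhs fails at k=0 before rhs at j=1)
  i=1: ✓ (rhs at j=1)
  i=2: ✗ (lhs fails at k=2 before rhs at j=7)
  i=3: ✗ (lhs fails at k=3 before rhs at j=7)
  i=4: ✗ (lhs fails at k=4 before rhs at j=7)

1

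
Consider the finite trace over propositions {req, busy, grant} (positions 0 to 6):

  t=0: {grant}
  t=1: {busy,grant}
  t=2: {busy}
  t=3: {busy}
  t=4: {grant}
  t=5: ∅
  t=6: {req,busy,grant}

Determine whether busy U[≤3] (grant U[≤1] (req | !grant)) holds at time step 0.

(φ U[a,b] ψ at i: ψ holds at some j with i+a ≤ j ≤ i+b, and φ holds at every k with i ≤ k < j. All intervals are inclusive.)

Need some j in [0,3] with (grant U[≤1] (req | !grant)), and busy at every k in [0,j-1].
  j=0: (grant U[≤1] (req | !grant)) — fails.
  j=1: (grant U[≤1] (req | !grant)) holds, but busy fails at k=0 → not this j.
  j=2: (grant U[≤1] (req | !grant)) holds, but busy fails at k=0 → not this j.
  j=3: (grant U[≤1] (req | !grant)) holds, but busy fails at k=0 → not this j.
No j in the window works → until fails.

Does not hold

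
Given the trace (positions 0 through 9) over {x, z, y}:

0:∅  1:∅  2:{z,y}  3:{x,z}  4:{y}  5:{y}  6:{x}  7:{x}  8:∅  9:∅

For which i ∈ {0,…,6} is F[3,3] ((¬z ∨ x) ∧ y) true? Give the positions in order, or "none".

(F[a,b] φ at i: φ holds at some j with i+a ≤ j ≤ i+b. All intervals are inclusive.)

Evaluate at each i in [0,6]:
  i=0: ✗ (none in [3,3])
  i=1: ✓ (witness j=4)
  i=2: ✓ (witness j=5)
  i=3: ✗ (none in [6,6])
  i=4: ✗ (none in [7,7])
  i=5: ✗ (none in [8,8])
  i=6: ✗ (none in [9,9])

1, 2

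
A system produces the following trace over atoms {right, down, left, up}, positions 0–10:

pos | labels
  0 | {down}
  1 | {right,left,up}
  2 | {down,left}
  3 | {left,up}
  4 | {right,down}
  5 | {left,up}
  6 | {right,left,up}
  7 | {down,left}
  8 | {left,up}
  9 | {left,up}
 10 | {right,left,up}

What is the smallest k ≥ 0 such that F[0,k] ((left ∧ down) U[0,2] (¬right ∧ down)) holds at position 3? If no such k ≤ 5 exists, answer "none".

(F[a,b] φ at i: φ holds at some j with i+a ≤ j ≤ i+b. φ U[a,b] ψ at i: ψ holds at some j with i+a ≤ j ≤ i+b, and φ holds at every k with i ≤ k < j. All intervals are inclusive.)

4

Scan j = 3,4,… for ((left ∧ down) U[0,2] (¬right ∧ down)):
  j=3: fails
  j=4: fails
  j=5: fails
  j=6: fails
  j=7: holds
First hit at j=7, so smallest k = 7-3 = 4.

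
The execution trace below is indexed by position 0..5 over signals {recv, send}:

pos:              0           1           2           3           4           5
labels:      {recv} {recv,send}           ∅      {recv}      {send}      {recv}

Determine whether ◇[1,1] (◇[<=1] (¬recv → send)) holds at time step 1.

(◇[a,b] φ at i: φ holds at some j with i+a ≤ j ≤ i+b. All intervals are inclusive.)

True

Check ◇[<=1] (¬recv → send) at each j in [2,2]:
  j=2: holds (witness at 3)
Found at j=2 → formula holds.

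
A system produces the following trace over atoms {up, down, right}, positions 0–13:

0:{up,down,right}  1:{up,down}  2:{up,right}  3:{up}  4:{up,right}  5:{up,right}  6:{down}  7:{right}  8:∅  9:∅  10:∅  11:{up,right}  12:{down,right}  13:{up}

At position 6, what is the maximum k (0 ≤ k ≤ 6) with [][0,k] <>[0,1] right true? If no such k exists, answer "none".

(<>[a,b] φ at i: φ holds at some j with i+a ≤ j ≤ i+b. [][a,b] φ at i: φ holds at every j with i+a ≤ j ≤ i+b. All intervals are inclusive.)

1

<>[0,1] right must hold from j=6 onward; find where it first fails.
  j=6: holds
  j=7: holds
  j=8: fails
Holds on [6,7], so largest k = 1.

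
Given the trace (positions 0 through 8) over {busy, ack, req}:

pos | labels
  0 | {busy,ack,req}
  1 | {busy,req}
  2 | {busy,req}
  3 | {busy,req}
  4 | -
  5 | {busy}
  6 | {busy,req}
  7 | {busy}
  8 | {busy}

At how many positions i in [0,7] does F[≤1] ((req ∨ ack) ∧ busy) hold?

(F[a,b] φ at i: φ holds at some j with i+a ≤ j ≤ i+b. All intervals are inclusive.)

6

Evaluate at each i in [0,7]:
  i=0: ✓ (witness j=0)
  i=1: ✓ (witness j=1)
  i=2: ✓ (witness j=2)
  i=3: ✓ (witness j=3)
  i=4: ✗ (none in [4,5])
  i=5: ✓ (witness j=6)
  i=6: ✓ (witness j=6)
  i=7: ✗ (none in [7,8])
Positions where it holds: {0, 1, 2, 3, 5, 6} → 6.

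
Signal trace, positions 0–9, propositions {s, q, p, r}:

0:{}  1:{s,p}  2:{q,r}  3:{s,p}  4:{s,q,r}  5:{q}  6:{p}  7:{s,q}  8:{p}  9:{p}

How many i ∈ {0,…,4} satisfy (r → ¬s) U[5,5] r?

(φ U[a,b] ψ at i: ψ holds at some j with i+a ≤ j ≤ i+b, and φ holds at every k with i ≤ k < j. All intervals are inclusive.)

0

Evaluate at each i in [0,4]:
  i=0: ✗ (no rhs in [5,5])
  i=1: ✗ (no rhs in [6,6])
  i=2: ✗ (no rhs in [7,7])
  i=3: ✗ (no rhs in [8,8])
  i=4: ✗ (no rhs in [9,9])
Positions where it holds: {} → 0.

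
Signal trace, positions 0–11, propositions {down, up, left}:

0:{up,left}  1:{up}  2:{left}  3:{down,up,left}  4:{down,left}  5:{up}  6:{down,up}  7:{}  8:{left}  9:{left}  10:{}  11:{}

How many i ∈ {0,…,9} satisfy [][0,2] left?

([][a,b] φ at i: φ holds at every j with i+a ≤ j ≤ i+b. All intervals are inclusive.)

1

Evaluate at each i in [0,9]:
  i=0: ✗ (fails at j=1)
  i=1: ✗ (fails at j=1)
  i=2: ✓ (all of [2,4])
  i=3: ✗ (fails at j=5)
  i=4: ✗ (fails at j=5)
  i=5: ✗ (fails at j=5)
  i=6: ✗ (fails at j=6)
  i=7: ✗ (fails at j=7)
  i=8: ✗ (fails at j=10)
  i=9: ✗ (fails at j=10)
Positions where it holds: {2} → 1.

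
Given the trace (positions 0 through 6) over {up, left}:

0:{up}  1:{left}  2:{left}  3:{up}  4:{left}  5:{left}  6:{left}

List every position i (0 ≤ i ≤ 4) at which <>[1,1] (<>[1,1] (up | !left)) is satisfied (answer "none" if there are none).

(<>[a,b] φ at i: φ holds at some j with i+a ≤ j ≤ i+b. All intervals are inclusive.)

Evaluate at each i in [0,4]:
  i=0: ✗ (none in [1,1])
  i=1: ✓ (witness j=2)
  i=2: ✗ (none in [3,3])
  i=3: ✗ (none in [4,4])
  i=4: ✗ (none in [5,5])

1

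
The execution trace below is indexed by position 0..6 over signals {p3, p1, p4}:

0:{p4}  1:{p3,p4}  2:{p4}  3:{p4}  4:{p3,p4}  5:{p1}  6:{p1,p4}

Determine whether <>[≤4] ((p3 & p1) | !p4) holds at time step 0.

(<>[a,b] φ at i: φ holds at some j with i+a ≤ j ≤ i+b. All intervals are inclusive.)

False

Check ((p3 & p1) | !p4) at each j in [0,4]:
  j=0: false
  j=1: false
  j=2: false
  j=3: false
  j=4: false
No position in the window satisfies it → formula fails.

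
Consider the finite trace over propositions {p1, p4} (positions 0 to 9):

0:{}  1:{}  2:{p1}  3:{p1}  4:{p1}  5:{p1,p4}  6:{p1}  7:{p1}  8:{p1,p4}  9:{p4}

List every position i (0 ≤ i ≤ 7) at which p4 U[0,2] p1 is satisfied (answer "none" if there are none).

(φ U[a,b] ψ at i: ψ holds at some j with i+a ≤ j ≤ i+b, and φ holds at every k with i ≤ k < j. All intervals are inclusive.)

2, 3, 4, 5, 6, 7

Evaluate at each i in [0,7]:
  i=0: ✗ (lhs fails at k=0 before rhs at j=2)
  i=1: ✗ (lhs fails at k=1 before rhs at j=2)
  i=2: ✓ (rhs at j=2)
  i=3: ✓ (rhs at j=3)
  i=4: ✓ (rhs at j=4)
  i=5: ✓ (rhs at j=5)
  i=6: ✓ (rhs at j=6)
  i=7: ✓ (rhs at j=7)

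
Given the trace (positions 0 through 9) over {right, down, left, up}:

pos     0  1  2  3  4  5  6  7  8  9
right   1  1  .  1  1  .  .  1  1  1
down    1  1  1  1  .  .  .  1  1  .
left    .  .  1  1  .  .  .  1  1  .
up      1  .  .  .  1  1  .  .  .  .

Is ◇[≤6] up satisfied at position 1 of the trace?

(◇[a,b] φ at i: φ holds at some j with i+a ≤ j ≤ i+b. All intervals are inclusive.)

Check up at each j in [1,7]:
  j=1: false
  j=2: false
  j=3: false
  j=4: true
  j=5: true
  j=6: false
  j=7: false
Found at j=4 → formula holds.

Holds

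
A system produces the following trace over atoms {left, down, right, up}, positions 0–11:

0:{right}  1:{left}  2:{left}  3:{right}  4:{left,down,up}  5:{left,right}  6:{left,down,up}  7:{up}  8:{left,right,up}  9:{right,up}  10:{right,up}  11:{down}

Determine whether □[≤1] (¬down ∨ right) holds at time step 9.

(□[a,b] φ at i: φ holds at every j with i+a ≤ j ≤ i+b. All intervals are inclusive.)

Check (¬down ∨ right) at every j in [9,10]:
  j=9: true
  j=10: true
All positions satisfy it → formula holds.

Yes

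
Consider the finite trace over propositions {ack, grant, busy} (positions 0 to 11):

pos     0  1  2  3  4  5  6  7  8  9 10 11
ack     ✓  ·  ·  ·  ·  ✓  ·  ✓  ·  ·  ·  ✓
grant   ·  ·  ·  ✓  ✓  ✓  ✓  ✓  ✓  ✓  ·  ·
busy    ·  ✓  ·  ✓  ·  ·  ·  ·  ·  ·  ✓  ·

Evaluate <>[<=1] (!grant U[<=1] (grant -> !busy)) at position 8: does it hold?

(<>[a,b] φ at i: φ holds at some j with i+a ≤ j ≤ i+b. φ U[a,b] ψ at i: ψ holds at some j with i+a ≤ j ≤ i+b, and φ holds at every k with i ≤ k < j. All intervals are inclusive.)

Check (!grant U[<=1] (grant -> !busy)) at each j in [8,9]:
  j=8: holds
  j=9: holds
Found at j=8 → formula holds.

Holds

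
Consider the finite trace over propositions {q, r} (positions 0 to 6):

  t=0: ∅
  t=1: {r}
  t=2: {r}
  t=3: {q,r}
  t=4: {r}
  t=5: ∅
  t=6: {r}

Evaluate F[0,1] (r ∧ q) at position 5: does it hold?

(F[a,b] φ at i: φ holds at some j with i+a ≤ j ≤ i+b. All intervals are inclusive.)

Check (r ∧ q) at each j in [5,6]:
  j=5: false
  j=6: false
No position in the window satisfies it → formula fails.

No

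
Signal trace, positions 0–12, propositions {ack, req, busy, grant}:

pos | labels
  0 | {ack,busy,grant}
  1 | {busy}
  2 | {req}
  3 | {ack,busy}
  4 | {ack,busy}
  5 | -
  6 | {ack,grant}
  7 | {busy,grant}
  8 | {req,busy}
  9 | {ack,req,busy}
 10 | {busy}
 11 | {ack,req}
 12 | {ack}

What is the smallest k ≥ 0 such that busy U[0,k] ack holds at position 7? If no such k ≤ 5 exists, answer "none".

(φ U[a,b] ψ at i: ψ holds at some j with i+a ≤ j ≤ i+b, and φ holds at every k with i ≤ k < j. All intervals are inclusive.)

Need earliest j ≥ 7 with ack, and busy at every k in [7,j-1].
  j=7: rhs fails.
  j=8: rhs fails.
  j=9: rhs holds; lhs holds on [7,8]. k = 2.

2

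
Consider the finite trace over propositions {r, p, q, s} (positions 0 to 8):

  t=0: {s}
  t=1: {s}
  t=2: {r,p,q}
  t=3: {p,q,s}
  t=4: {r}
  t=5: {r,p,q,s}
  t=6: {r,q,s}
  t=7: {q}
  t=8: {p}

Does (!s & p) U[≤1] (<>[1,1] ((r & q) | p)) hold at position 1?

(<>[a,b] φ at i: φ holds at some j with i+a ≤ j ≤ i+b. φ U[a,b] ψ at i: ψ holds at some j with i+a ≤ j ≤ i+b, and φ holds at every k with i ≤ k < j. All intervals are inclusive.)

Yes

Need some j in [1,2] with <>[1,1] ((r & q) | p), and (!s & p) at every k in [1,j-1].
  j=1: <>[1,1] ((r & q) | p) holds; no prefix to check → satisfied.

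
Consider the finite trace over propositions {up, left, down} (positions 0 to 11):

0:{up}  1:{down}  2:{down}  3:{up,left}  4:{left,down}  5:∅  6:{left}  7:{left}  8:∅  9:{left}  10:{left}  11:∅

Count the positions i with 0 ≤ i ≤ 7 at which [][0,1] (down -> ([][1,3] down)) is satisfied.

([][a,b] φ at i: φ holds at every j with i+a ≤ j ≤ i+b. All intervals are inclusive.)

3

Evaluate at each i in [0,7]:
  i=0: ✗ (fails at j=1)
  i=1: ✗ (fails at j=1)
  i=2: ✗ (fails at j=2)
  i=3: ✗ (fails at j=4)
  i=4: ✗ (fails at j=4)
  i=5: ✓ (all of [5,6])
  i=6: ✓ (all of [6,7])
  i=7: ✓ (all of [7,8])
Positions where it holds: {5, 6, 7} → 3.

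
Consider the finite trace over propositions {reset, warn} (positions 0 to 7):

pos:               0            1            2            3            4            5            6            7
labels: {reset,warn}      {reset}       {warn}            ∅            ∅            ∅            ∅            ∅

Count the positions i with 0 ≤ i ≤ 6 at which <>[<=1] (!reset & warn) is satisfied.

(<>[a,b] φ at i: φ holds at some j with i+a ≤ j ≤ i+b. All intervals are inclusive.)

2

Evaluate at each i in [0,6]:
  i=0: ✗ (none in [0,1])
  i=1: ✓ (witness j=2)
  i=2: ✓ (witness j=2)
  i=3: ✗ (none in [3,4])
  i=4: ✗ (none in [4,5])
  i=5: ✗ (none in [5,6])
  i=6: ✗ (none in [6,7])
Positions where it holds: {1, 2} → 2.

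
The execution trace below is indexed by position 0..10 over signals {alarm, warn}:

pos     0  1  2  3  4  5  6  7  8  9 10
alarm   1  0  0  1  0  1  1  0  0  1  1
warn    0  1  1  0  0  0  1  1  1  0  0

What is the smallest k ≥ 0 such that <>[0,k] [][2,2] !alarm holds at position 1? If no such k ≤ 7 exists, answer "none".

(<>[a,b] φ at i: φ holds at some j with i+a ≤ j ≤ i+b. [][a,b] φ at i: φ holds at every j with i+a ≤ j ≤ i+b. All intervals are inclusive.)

Scan j = 1,2,… for [][2,2] !alarm:
  j=1: fails
  j=2: holds
First hit at j=2, so smallest k = 2-1 = 1.

1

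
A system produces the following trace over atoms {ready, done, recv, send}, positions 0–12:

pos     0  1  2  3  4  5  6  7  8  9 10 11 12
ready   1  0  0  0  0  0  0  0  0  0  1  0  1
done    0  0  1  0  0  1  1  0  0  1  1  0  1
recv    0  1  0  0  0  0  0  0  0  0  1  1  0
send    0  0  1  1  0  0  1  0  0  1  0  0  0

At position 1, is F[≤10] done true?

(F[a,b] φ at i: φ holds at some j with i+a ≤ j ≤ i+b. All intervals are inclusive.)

Check done at each j in [1,11]:
  j=1: false
  j=2: true
  j=3: false
  j=4: false
  j=5: true
  j=6: true
  j=7: false
  j=8: false
  j=9: true
  j=10: true
  j=11: false
Found at j=2 → formula holds.

Holds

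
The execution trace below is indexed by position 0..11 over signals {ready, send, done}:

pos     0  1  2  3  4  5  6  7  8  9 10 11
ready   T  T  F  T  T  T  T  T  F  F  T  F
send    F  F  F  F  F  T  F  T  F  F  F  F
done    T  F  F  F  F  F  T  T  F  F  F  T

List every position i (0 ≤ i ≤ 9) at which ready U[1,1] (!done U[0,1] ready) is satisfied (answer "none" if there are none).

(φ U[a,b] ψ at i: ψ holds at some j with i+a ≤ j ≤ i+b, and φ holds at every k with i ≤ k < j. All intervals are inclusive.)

0, 1, 3, 4, 5, 6

Evaluate at each i in [0,9]:
  i=0: ✓ (rhs at j=1; lhs holds on [0,0])
  i=1: ✓ (rhs at j=2; lhs holds on [1,1])
  i=2: ✗ (lhs fails at k=2 before rhs at j=3)
  i=3: ✓ (rhs at j=4; lhs holds on [3,3])
  i=4: ✓ (rhs at j=5; lhs holds on [4,4])
  i=5: ✓ (rhs at j=6; lhs holds on [5,5])
  i=6: ✓ (rhs at j=7; lhs holds on [6,6])
  i=7: ✗ (no rhs in [8,8])
  i=8: ✗ (lhs fails at k=8 before rhs at j=9)
  i=9: ✗ (lhs fails at k=9 before rhs at j=10)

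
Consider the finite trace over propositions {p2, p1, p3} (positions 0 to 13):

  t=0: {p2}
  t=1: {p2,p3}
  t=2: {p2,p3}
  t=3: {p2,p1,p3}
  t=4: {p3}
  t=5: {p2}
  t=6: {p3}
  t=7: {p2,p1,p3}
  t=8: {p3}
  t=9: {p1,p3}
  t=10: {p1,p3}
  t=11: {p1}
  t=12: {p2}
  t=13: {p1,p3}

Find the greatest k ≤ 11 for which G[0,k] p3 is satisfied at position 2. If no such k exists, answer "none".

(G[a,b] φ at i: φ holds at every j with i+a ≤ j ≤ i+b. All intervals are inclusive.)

p3 must hold from j=2 onward; find where it first fails.
  j=2: holds
  j=3: holds
  j=4: holds
  j=5: fails
Holds on [2,4], so largest k = 2.

2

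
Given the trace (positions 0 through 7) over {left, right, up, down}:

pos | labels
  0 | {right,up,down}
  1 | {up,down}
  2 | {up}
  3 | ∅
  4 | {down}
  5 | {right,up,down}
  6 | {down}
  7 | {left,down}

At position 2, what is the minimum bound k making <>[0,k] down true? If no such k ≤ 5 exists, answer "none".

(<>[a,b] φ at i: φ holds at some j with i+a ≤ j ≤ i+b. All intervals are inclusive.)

Scan j = 2,3,… for down:
  j=2: fails
  j=3: fails
  j=4: holds
First hit at j=4, so smallest k = 4-2 = 2.

2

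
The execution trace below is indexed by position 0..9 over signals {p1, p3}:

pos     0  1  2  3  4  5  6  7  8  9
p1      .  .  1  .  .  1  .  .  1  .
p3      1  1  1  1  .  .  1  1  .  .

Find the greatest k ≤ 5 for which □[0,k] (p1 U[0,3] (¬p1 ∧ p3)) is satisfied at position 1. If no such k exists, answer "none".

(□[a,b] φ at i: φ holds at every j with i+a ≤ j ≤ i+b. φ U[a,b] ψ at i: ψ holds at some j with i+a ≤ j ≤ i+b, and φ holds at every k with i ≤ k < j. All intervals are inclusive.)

(p1 U[0,3] (¬p1 ∧ p3)) must hold from j=1 onward; find where it first fails.
  j=1: holds
  j=2: holds
  j=3: holds
  j=4: fails
Holds on [1,3], so largest k = 2.

2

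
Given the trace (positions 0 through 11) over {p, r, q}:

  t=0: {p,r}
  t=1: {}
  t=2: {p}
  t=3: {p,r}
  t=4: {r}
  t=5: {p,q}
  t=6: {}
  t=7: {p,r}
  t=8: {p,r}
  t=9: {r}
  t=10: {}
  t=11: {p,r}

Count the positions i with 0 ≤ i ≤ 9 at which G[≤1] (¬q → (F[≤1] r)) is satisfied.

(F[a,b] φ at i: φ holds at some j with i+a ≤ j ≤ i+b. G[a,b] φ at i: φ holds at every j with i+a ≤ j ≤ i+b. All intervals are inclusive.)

8

Evaluate at each i in [0,9]:
  i=0: ✗ (fails at j=1)
  i=1: ✗ (fails at j=1)
  i=2: ✓ (all of [2,3])
  i=3: ✓ (all of [3,4])
  i=4: ✓ (all of [4,5])
  i=5: ✓ (all of [5,6])
  i=6: ✓ (all of [6,7])
  i=7: ✓ (all of [7,8])
  i=8: ✓ (all of [8,9])
  i=9: ✓ (all of [9,10])
Positions where it holds: {2, 3, 4, 5, 6, 7, 8, 9} → 8.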